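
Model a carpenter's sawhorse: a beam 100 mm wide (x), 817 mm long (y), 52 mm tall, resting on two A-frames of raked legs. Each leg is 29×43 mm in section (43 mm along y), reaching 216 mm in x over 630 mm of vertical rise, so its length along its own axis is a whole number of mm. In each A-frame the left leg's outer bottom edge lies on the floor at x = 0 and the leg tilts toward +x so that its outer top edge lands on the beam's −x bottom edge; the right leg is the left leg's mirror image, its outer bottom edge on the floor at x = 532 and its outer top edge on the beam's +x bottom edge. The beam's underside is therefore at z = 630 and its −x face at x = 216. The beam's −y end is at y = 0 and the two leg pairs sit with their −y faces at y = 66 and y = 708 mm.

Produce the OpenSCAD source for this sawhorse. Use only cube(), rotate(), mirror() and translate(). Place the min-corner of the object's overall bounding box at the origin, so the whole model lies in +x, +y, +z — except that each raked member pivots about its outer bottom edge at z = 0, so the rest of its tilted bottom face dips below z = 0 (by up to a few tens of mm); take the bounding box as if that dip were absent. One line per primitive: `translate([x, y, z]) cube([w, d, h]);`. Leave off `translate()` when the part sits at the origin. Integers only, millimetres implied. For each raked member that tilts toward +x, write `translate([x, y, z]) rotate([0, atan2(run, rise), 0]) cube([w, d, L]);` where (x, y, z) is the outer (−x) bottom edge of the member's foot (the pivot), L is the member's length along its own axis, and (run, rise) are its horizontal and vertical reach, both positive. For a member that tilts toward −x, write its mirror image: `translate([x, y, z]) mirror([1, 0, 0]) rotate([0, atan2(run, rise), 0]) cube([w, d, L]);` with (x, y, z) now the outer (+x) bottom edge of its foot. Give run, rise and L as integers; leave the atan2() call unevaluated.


translate([216, 0, 630]) cube([100, 817, 52]);
translate([0, 66, 0]) rotate([0, atan2(216, 630), 0]) cube([29, 43, 666]);
translate([532, 66, 0]) mirror([1, 0, 0]) rotate([0, atan2(216, 630), 0]) cube([29, 43, 666]);
translate([0, 708, 0]) rotate([0, atan2(216, 630), 0]) cube([29, 43, 666]);
translate([532, 708, 0]) mirror([1, 0, 0]) rotate([0, atan2(216, 630), 0]) cube([29, 43, 666]);


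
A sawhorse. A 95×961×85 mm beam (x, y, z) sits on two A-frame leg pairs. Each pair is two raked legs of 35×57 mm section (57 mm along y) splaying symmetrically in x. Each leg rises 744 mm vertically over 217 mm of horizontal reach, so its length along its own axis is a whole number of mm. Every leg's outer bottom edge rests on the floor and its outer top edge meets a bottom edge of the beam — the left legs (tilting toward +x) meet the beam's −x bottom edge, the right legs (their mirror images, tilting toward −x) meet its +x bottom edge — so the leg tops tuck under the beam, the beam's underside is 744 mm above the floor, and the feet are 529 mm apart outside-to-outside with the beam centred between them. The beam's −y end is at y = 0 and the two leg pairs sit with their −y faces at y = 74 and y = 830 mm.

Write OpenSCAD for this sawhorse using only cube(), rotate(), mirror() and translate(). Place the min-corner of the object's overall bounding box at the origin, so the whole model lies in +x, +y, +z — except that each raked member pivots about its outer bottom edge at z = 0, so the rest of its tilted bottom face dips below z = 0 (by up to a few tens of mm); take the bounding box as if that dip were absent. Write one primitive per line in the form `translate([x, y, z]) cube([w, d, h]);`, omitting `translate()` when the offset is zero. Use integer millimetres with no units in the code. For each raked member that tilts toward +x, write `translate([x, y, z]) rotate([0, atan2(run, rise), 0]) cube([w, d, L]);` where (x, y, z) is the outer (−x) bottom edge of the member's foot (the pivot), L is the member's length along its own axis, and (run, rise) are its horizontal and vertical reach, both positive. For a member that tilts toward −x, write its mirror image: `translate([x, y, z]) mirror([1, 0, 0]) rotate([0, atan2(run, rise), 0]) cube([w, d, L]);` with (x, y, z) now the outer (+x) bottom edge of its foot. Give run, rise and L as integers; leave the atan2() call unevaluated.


// leg length = √(217² + 744²) = 775
// right-leg outer foot x = 2·217 + 95 = 529
// beam min-corner = (217, 0, 744)
translate([217, 0, 744]) cube([95, 961, 85]);
translate([0, 74, 0]) rotate([0, atan2(217, 744), 0]) cube([35, 57, 775]);
translate([529, 74, 0]) mirror([1, 0, 0]) rotate([0, atan2(217, 744), 0]) cube([35, 57, 775]);
translate([0, 830, 0]) rotate([0, atan2(217, 744), 0]) cube([35, 57, 775]);
translate([529, 830, 0]) mirror([1, 0, 0]) rotate([0, atan2(217, 744), 0]) cube([35, 57, 775]);


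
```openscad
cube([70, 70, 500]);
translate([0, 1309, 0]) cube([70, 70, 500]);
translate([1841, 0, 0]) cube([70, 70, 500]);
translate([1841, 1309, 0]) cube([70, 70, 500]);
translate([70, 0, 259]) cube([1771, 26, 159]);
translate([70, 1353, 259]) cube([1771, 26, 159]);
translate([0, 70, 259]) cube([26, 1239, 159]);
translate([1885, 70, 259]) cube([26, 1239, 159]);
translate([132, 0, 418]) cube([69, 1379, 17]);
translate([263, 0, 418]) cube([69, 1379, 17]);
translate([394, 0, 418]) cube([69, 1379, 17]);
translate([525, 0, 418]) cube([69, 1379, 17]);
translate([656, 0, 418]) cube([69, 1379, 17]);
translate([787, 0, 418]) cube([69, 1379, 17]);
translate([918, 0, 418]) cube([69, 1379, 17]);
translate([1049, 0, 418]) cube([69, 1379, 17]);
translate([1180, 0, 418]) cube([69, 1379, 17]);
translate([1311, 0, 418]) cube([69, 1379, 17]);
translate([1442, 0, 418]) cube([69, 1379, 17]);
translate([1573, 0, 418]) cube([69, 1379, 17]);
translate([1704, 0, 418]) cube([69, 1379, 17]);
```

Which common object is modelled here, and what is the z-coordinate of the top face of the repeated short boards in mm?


A bed frame. The slat-top height is 435 mm.

Four posts, four rails, and a row of slats — a bed frame. Slats sit on the rails at z = 259 + 159 = 418; with slat thickness 17, the top is 435 mm.


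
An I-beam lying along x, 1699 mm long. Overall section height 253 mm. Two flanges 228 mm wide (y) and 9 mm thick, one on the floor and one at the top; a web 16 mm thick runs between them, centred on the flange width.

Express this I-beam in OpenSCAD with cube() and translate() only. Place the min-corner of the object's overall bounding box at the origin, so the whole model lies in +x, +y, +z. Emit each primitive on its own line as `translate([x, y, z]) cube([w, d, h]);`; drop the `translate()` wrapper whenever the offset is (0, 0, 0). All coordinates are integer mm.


cube([1699, 228, 9]);
translate([0, 106, 9]) cube([1699, 16, 235]);
translate([0, 0, 244]) cube([1699, 228, 9]);


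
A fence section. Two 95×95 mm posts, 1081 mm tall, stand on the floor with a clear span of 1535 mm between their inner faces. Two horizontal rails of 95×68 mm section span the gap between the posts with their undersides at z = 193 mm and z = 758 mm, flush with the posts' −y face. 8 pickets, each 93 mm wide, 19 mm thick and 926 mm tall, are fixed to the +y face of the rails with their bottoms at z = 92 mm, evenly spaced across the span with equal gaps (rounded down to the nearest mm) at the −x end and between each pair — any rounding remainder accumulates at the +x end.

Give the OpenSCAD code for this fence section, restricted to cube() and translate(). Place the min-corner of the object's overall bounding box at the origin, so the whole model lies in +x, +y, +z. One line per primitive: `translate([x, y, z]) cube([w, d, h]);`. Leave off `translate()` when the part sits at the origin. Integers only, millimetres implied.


cube([95, 95, 1081]);
translate([1630, 0, 0]) cube([95, 95, 1081]);
translate([95, 0, 193]) cube([1535, 95, 68]);
translate([95, 0, 758]) cube([1535, 95, 68]);
translate([182, 95, 92]) cube([93, 19, 926]);
translate([362, 95, 92]) cube([93, 19, 926]);
translate([542, 95, 92]) cube([93, 19, 926]);
translate([722, 95, 92]) cube([93, 19, 926]);
translate([902, 95, 92]) cube([93, 19, 926]);
translate([1082, 95, 92]) cube([93, 19, 926]);
translate([1262, 95, 92]) cube([93, 19, 926]);
translate([1442, 95, 92]) cube([93, 19, 926]);


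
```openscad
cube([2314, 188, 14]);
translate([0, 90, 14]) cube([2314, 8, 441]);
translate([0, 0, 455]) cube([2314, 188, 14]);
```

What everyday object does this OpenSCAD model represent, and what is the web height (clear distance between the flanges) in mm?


An I-beam. The web height is 441 mm.

Two wide flanges with a thin centred web — an I-beam. Overall 469 mm minus two 14 mm flanges gives a web of 469 − 2·14 = 441 mm.


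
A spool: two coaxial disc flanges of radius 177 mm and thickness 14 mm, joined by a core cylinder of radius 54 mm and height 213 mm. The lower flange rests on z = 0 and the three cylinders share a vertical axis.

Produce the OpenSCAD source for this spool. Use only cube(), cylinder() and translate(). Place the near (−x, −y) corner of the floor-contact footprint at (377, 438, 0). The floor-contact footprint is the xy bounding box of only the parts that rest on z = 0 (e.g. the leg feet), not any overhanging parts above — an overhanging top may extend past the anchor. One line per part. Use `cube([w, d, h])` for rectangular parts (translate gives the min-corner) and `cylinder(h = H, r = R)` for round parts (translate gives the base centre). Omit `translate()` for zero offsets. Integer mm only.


translate([554, 615, 0]) cylinder(h = 14, r = 177);
translate([554, 615, 14]) cylinder(h = 213, r = 54);
translate([554, 615, 227]) cylinder(h = 14, r = 177);


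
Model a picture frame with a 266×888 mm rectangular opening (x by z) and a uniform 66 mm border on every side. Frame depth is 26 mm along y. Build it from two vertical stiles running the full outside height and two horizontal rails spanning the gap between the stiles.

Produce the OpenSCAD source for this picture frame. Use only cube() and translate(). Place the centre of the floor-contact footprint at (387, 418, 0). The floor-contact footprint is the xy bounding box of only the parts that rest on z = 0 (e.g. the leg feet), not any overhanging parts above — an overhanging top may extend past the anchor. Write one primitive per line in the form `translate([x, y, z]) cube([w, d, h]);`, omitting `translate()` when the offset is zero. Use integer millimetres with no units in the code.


translate([188, 405, 0]) cube([66, 26, 1020]);
translate([520, 405, 0]) cube([66, 26, 1020]);
translate([254, 405, 0]) cube([266, 26, 66]);
translate([254, 405, 954]) cube([266, 26, 66]);


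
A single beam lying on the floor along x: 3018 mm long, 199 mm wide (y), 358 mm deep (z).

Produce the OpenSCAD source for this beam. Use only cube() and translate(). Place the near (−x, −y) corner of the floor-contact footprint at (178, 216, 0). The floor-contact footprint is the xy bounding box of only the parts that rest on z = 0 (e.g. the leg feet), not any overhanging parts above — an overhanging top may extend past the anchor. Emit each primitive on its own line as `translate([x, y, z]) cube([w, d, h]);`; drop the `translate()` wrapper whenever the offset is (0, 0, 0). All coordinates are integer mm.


translate([178, 216, 0]) cube([3018, 199, 358]);


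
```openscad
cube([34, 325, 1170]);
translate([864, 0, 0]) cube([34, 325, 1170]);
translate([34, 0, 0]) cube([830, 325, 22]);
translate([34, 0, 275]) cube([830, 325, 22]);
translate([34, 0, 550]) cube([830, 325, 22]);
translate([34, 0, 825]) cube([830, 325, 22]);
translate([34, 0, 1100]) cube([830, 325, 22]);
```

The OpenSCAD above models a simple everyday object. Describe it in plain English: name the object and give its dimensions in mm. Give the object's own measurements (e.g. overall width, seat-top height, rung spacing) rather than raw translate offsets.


An open bookshelf. Two side panels, each 34 mm thick, 325 mm deep and 1170 mm tall, stand 898 mm apart (outside-to-outside). Between them sit 5 shelves, each 22 mm thick and 325 mm deep, spanning the full gap between the sides. The bottom shelf rests on the floor (its underside at z = 0) and the clear gap between one shelf's top and the next shelf's underside is 253 mm.


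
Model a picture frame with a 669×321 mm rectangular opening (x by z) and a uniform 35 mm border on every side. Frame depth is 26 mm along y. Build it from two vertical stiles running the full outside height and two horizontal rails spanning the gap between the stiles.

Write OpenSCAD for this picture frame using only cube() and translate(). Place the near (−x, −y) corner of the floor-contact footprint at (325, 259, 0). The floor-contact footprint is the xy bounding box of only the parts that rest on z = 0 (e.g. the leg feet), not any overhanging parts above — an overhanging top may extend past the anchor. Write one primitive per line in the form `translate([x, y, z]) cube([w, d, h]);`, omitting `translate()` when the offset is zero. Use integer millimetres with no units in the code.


translate([325, 259, 0]) cube([35, 26, 391]);
translate([1029, 259, 0]) cube([35, 26, 391]);
translate([360, 259, 0]) cube([669, 26, 35]);
translate([360, 259, 356]) cube([669, 26, 35]);


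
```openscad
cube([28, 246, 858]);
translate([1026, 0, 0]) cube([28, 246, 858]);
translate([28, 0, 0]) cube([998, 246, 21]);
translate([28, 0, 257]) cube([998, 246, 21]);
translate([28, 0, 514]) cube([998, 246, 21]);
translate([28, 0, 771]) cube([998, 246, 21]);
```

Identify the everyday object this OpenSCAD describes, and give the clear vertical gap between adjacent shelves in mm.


A bookshelf. The clear shelf gap is 236 mm.

Two tall side panels with 4 horizontal boards between them — a bookshelf. The first two shelf undersides are at z = 0 and z = 257; with shelf thickness 21, the clear gap is 257 − 0 − 21 = 236 mm.


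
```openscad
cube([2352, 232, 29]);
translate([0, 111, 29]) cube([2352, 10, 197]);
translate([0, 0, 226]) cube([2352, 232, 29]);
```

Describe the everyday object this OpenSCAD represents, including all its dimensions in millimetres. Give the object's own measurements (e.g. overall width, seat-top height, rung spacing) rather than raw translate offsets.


An I-beam lying along x, 2352 mm long. Overall section height 255 mm. Two flanges 232 mm wide (y) and 29 mm thick, one on the floor and one at the top; a web 10 mm thick runs between them, centred on the flange width.


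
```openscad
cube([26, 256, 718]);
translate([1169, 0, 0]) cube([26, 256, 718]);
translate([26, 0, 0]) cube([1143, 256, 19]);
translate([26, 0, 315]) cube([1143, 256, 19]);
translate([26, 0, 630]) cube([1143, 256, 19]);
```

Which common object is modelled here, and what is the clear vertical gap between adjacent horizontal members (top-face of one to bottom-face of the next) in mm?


A bookshelf. The clear shelf gap is 296 mm.

Two tall side panels with 3 horizontal boards between them — a bookshelf. The first two shelf undersides are at z = 0 and z = 315; with shelf thickness 19, the clear gap is 315 − 0 − 19 = 296 mm.


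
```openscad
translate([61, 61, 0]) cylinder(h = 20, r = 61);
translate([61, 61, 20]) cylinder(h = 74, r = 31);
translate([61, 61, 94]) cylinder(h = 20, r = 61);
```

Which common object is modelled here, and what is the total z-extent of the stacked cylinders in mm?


A spool. The overall height is 114 mm.

Three coaxial cylinders, large–small–large — a spool. Two 20 mm flanges and a 74 mm core give 20 + 74 + 20 = 114 mm.


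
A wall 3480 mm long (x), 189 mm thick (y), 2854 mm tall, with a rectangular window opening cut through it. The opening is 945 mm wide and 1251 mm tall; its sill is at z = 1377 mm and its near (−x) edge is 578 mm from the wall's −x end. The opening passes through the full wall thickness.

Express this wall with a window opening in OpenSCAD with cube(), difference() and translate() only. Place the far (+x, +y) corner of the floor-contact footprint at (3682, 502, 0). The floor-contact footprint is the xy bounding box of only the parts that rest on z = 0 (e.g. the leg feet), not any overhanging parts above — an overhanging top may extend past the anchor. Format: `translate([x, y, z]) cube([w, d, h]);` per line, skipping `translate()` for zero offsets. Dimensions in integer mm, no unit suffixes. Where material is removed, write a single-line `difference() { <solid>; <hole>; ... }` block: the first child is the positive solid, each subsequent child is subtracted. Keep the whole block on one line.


difference() { translate([202, 313, 0]) cube([3480, 189, 2854]); translate([780, 313, 1377]) cube([945, 189, 1251]); }


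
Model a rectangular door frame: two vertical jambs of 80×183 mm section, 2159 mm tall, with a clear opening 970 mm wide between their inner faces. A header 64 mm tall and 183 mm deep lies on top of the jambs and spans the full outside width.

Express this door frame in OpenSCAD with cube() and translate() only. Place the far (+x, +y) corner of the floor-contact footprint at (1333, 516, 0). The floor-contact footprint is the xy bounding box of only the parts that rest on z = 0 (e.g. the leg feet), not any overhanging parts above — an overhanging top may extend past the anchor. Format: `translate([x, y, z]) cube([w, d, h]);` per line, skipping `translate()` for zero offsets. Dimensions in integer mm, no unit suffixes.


translate([203, 333, 0]) cube([80, 183, 2159]);
translate([1253, 333, 0]) cube([80, 183, 2159]);
translate([203, 333, 2159]) cube([1130, 183, 64]);


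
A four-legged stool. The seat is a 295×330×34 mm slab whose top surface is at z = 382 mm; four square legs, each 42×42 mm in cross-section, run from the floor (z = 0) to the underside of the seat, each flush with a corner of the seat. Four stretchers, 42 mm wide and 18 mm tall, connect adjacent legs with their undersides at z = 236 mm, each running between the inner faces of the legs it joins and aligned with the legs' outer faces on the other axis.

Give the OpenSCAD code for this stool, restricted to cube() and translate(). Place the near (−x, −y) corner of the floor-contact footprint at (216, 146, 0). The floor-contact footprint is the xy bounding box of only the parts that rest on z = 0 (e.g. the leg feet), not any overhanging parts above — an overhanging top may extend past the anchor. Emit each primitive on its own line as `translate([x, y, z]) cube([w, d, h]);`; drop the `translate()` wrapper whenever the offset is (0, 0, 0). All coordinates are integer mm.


// leg_h = 382 - 34 = 348
// stretcher span = 295 - 2*42 = 211
translate([216, 146, 348]) cube([295, 330, 34]);
translate([216, 146, 0]) cube([42, 42, 348]);
translate([469, 146, 0]) cube([42, 42, 348]);
translate([216, 434, 0]) cube([42, 42, 348]);
translate([469, 434, 0]) cube([42, 42, 348]);
translate([258, 146, 236]) cube([211, 42, 18]);
translate([258, 434, 236]) cube([211, 42, 18]);
translate([216, 188, 236]) cube([42, 246, 18]);
translate([469, 188, 236]) cube([42, 246, 18]);


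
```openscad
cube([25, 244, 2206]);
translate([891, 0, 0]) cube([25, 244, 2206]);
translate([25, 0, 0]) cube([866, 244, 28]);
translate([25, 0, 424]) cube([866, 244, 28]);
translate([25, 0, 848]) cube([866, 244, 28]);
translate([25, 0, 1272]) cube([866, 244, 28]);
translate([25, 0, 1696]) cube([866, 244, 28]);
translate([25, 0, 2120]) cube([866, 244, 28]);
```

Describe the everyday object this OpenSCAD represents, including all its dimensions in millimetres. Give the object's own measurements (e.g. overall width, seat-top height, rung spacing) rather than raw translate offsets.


An open bookshelf. Two side panels, each 25 mm thick, 244 mm deep and 2206 mm tall, stand 916 mm apart (outside-to-outside). Between them sit 6 shelves, each 28 mm thick and 244 mm deep, spanning the full gap between the sides. The bottom shelf rests on the floor (its underside at z = 0) and the clear gap between one shelf's top and the next shelf's underside is 396 mm.


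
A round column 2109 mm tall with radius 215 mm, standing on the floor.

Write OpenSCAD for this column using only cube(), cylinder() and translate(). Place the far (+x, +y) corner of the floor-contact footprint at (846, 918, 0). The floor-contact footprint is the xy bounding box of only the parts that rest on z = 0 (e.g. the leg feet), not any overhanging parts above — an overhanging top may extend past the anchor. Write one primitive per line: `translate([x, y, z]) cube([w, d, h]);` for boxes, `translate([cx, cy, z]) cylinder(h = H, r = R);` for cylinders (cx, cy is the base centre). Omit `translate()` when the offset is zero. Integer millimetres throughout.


translate([631, 703, 0]) cylinder(h = 2109, r = 215);


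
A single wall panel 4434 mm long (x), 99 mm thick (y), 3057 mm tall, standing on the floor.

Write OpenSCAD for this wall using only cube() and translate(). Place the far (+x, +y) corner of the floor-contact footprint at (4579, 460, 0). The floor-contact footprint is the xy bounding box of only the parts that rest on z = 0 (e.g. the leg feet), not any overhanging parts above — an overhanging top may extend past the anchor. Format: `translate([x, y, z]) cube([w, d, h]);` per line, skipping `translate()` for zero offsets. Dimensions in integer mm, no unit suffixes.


translate([145, 361, 0]) cube([4434, 99, 3057]);


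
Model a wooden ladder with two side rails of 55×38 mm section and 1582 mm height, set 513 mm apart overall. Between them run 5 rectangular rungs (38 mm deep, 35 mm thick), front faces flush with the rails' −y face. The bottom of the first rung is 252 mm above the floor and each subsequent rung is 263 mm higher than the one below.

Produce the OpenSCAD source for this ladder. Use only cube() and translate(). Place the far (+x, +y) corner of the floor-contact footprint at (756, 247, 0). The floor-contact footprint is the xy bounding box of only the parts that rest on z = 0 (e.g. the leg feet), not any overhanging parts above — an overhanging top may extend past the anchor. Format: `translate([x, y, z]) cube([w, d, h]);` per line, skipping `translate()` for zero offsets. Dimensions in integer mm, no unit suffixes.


translate([243, 209, 0]) cube([55, 38, 1582]);
translate([701, 209, 0]) cube([55, 38, 1582]);
translate([298, 209, 252]) cube([403, 38, 35]);
translate([298, 209, 515]) cube([403, 38, 35]);
translate([298, 209, 778]) cube([403, 38, 35]);
translate([298, 209, 1041]) cube([403, 38, 35]);
translate([298, 209, 1304]) cube([403, 38, 35]);


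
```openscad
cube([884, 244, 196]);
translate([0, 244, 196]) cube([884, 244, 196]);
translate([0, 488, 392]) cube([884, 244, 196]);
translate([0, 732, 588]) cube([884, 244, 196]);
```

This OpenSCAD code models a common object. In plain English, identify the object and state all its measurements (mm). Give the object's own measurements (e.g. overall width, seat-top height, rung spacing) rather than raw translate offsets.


A straight staircase of 4 solid steps. Each step is 884 mm wide (x), 244 mm deep (y, the going) and 196 mm tall (the rise). The first step rests on the floor; each subsequent step sits one going further in +y and one rise higher in +z, directly behind and above the previous step with no overlap.


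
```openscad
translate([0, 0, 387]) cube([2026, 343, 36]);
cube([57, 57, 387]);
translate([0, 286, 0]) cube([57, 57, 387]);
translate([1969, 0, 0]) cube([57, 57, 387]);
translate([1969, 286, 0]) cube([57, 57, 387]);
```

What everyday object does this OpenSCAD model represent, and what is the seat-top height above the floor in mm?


A bench. The seat-top height is 423 mm.

A long slab on four corner posts — a bench. The slab sits at z = 387 with thickness 36, so the top is 387 + 36 = 423 mm.


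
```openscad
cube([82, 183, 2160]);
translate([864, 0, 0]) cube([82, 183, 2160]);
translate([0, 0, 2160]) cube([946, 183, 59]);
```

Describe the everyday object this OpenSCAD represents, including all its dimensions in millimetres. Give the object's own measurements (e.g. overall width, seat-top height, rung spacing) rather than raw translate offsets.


A door frame. The clear opening is 782 mm wide and 2160 mm high. Two 82 mm wide jambs, 183 mm deep, stand either side of the opening from the floor to the top of the opening. A 59 mm thick head sits across the top of both jambs, spanning the full outside width of the frame.


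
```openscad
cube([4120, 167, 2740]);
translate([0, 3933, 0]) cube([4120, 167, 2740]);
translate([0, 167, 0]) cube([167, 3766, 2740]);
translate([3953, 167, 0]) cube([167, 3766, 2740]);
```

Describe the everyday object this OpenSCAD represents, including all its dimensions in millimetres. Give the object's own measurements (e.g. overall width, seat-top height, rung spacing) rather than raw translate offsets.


The wall frame of a small rectangular building: four walls, each 2740 mm tall and 167 mm thick, enclosing a footprint 4120 mm (x) by 4100 mm (y) outside-to-outside, with no floor or roof. The front and back walls (the −y and +y sides) span the full width; the two side walls fit between them.


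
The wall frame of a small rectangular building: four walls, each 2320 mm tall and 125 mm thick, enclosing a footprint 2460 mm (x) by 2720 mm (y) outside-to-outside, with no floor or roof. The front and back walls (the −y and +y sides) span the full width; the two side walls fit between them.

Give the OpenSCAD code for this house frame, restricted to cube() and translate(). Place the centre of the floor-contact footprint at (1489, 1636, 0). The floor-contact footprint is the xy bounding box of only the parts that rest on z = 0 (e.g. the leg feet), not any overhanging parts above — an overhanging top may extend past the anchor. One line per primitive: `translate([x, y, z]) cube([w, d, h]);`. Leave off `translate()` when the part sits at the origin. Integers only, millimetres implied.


translate([259, 276, 0]) cube([2460, 125, 2320]);
translate([259, 2871, 0]) cube([2460, 125, 2320]);
translate([259, 401, 0]) cube([125, 2470, 2320]);
translate([2594, 401, 0]) cube([125, 2470, 2320]);


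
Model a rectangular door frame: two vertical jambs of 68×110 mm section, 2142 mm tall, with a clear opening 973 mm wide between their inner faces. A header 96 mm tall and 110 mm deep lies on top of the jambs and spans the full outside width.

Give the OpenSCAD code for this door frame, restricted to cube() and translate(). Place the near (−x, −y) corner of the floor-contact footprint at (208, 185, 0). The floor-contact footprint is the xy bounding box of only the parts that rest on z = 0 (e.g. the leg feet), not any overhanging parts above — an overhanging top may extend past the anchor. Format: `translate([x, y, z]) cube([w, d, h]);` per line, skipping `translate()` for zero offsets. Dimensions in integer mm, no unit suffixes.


translate([208, 185, 0]) cube([68, 110, 2142]);
translate([1249, 185, 0]) cube([68, 110, 2142]);
translate([208, 185, 2142]) cube([1109, 110, 96]);


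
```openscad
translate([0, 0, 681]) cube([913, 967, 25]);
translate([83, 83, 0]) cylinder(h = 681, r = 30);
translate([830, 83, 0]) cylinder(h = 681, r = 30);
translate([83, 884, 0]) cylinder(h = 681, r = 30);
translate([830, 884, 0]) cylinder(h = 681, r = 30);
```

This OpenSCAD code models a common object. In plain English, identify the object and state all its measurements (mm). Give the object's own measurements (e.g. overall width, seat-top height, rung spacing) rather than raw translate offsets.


A table: top 913 mm (x) × 967 mm (y), 25 mm thick, upper face at z = 706 mm, on four round legs of 60 mm diameter, each leg's bounding box inset 53 mm from the nearest pair of top edges from z = 0 to the bottom of the top.


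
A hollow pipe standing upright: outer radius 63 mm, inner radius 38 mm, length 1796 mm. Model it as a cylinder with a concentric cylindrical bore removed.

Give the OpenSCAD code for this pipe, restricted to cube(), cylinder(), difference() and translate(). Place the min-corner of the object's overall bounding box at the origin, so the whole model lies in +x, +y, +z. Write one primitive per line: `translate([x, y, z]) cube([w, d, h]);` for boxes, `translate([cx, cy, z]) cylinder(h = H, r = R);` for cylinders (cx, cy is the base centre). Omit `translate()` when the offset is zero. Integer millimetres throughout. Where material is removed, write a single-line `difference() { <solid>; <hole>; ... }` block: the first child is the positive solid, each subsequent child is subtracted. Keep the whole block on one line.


difference() { translate([63, 63, 0]) cylinder(h = 1796, r = 63); translate([63, 63, 0]) cylinder(h = 1796, r = 38); }


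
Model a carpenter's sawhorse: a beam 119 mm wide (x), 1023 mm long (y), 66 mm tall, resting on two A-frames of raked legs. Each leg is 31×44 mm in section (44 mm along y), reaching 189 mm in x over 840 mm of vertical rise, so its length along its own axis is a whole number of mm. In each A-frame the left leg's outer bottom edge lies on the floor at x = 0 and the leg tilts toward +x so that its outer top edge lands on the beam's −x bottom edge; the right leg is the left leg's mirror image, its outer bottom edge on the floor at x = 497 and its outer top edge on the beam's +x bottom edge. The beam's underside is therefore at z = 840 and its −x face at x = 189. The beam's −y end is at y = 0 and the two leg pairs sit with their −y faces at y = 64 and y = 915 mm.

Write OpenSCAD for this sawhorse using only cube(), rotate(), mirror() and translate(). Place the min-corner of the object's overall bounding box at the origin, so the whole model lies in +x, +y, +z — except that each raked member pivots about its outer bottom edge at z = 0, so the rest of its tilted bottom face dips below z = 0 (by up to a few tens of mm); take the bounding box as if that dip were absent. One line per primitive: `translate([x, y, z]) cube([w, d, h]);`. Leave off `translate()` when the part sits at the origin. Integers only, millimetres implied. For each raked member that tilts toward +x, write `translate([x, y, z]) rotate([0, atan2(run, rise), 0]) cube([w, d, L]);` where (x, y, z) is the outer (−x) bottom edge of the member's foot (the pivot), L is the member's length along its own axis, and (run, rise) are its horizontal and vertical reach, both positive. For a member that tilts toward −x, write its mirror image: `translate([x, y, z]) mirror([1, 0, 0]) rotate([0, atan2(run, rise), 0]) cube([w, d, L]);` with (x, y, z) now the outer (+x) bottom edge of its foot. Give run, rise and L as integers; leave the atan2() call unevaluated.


translate([189, 0, 840]) cube([119, 1023, 66]);
translate([0, 64, 0]) rotate([0, atan2(189, 840), 0]) cube([31, 44, 861]);
translate([497, 64, 0]) mirror([1, 0, 0]) rotate([0, atan2(189, 840), 0]) cube([31, 44, 861]);
translate([0, 915, 0]) rotate([0, atan2(189, 840), 0]) cube([31, 44, 861]);
translate([497, 915, 0]) mirror([1, 0, 0]) rotate([0, atan2(189, 840), 0]) cube([31, 44, 861]);


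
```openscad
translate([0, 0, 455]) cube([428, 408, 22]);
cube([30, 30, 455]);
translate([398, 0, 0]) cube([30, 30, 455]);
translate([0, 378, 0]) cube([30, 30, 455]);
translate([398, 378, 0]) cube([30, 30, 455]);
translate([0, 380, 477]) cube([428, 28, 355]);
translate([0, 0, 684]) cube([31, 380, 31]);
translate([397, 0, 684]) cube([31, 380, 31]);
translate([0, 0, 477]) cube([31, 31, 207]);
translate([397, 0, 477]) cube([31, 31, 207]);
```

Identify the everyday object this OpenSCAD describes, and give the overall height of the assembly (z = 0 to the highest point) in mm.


A chair. The overall height is 832 mm.

A slab on four corner posts with a tall panel at the back — a chair. The seat slab sits at z = 455 with thickness 22, and the 355 mm backrest starts at the seat top, so the overall height is 455 + 22 + 355 = 832 mm.


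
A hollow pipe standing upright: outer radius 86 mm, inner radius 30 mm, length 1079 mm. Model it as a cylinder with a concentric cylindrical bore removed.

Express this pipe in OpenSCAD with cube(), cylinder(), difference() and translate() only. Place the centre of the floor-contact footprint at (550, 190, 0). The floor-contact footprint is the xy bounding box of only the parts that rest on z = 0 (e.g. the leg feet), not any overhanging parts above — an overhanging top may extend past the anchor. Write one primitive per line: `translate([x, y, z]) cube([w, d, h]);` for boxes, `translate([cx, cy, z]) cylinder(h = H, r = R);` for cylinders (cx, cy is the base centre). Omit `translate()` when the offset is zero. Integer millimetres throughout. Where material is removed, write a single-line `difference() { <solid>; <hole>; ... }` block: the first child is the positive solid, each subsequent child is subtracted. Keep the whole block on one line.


difference() { translate([550, 190, 0]) cylinder(h = 1079, r = 86); translate([550, 190, 0]) cylinder(h = 1079, r = 30); }


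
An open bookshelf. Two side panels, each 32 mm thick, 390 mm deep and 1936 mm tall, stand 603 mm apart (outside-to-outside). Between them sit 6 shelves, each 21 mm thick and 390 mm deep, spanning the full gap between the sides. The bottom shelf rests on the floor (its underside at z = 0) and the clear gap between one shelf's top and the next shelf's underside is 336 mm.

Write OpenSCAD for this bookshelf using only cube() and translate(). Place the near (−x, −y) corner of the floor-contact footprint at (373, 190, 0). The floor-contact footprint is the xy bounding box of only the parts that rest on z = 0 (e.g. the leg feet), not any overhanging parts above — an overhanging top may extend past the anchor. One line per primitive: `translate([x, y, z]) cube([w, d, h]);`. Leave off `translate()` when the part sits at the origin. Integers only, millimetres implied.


translate([373, 190, 0]) cube([32, 390, 1936]);
translate([944, 190, 0]) cube([32, 390, 1936]);
translate([405, 190, 0]) cube([539, 390, 21]);
translate([405, 190, 357]) cube([539, 390, 21]);
translate([405, 190, 714]) cube([539, 390, 21]);
translate([405, 190, 1071]) cube([539, 390, 21]);
translate([405, 190, 1428]) cube([539, 390, 21]);
translate([405, 190, 1785]) cube([539, 390, 21]);


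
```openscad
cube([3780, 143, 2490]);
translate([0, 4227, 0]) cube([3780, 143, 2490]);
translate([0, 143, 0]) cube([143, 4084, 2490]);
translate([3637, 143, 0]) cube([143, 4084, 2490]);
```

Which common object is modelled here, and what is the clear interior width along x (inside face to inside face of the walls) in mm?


A house (or room) frame. The interior width is 3494 mm.

Four 2490 mm walls enclosing a rectangle with no floor or roof — a room or house frame. Outside width is 3780 mm and wall thickness is 143 mm, so the interior width is 3780 − 2 × 143 = 3494 mm.


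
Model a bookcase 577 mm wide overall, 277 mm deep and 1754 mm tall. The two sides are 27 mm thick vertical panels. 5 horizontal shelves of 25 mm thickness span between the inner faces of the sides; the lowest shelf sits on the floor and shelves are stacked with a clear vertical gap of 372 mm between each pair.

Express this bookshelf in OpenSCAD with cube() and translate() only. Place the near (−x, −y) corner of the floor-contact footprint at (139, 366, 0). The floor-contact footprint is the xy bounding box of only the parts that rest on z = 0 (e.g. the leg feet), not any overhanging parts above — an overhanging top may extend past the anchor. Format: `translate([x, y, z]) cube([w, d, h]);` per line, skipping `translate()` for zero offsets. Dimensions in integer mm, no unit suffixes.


translate([139, 366, 0]) cube([27, 277, 1754]);
translate([689, 366, 0]) cube([27, 277, 1754]);
translate([166, 366, 0]) cube([523, 277, 25]);
translate([166, 366, 397]) cube([523, 277, 25]);
translate([166, 366, 794]) cube([523, 277, 25]);
translate([166, 366, 1191]) cube([523, 277, 25]);
translate([166, 366, 1588]) cube([523, 277, 25]);


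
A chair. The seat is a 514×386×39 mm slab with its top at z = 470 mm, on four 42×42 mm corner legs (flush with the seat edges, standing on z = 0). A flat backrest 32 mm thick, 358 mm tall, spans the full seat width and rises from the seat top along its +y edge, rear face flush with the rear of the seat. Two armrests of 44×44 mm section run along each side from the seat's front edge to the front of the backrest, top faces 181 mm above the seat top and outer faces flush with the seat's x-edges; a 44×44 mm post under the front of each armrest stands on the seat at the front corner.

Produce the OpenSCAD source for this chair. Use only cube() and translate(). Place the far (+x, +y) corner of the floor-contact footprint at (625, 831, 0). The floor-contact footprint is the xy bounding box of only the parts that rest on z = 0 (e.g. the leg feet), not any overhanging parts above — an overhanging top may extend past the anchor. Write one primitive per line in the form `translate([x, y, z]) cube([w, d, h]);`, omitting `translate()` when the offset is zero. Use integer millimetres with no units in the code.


translate([111, 445, 431]) cube([514, 386, 39]);
translate([111, 445, 0]) cube([42, 42, 431]);
translate([583, 445, 0]) cube([42, 42, 431]);
translate([111, 789, 0]) cube([42, 42, 431]);
translate([583, 789, 0]) cube([42, 42, 431]);
translate([111, 799, 470]) cube([514, 32, 358]);
translate([111, 445, 607]) cube([44, 354, 44]);
translate([581, 445, 607]) cube([44, 354, 44]);
translate([111, 445, 470]) cube([44, 44, 137]);
translate([581, 445, 470]) cube([44, 44, 137]);


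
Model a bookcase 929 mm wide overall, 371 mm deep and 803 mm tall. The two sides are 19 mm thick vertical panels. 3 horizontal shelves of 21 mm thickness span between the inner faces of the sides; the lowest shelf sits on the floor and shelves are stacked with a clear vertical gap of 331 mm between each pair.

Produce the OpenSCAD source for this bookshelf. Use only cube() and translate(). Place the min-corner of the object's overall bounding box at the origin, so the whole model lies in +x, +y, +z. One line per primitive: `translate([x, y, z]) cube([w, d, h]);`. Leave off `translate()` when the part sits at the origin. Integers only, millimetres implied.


cube([19, 371, 803]);
translate([910, 0, 0]) cube([19, 371, 803]);
translate([19, 0, 0]) cube([891, 371, 21]);
translate([19, 0, 352]) cube([891, 371, 21]);
translate([19, 0, 704]) cube([891, 371, 21]);


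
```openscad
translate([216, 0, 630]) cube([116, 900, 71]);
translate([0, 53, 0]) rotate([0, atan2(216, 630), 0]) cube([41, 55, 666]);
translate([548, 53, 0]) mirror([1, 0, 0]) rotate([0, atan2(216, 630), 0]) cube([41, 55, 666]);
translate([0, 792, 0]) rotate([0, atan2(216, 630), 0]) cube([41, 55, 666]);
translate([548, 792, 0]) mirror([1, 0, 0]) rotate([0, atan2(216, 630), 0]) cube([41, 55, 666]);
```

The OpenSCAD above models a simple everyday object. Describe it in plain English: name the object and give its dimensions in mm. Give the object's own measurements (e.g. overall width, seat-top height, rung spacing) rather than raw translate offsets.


A sawhorse. A 116×900×71 mm beam (x, y, z) sits on two A-frame leg pairs. Each pair is two raked legs of 41×55 mm section (55 mm along y) splaying symmetrically in x. Each leg rises 630 mm vertically over 216 mm of horizontal reach and is 666 mm long along its own axis. Every leg's outer bottom edge rests on the floor and its outer top edge meets a bottom edge of the beam — the left legs (tilting toward +x) meet the beam's −x bottom edge, the right legs (their mirror images, tilting toward −x) meet its +x bottom edge — so the leg tops tuck under the beam, the beam's underside is 630 mm above the floor, and the feet are 548 mm apart outside-to-outside with the beam centred between them. The two leg pairs are set in 53 mm from either end of the beam.


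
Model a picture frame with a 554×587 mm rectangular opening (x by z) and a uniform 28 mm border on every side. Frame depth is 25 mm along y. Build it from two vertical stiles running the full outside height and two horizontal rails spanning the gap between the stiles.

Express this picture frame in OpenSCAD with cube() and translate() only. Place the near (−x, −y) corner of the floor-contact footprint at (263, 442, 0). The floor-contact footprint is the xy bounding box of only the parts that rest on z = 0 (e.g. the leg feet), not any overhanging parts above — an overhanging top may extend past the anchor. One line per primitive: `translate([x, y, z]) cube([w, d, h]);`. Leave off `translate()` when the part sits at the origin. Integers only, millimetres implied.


translate([263, 442, 0]) cube([28, 25, 643]);
translate([845, 442, 0]) cube([28, 25, 643]);
translate([291, 442, 0]) cube([554, 25, 28]);
translate([291, 442, 615]) cube([554, 25, 28]);
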